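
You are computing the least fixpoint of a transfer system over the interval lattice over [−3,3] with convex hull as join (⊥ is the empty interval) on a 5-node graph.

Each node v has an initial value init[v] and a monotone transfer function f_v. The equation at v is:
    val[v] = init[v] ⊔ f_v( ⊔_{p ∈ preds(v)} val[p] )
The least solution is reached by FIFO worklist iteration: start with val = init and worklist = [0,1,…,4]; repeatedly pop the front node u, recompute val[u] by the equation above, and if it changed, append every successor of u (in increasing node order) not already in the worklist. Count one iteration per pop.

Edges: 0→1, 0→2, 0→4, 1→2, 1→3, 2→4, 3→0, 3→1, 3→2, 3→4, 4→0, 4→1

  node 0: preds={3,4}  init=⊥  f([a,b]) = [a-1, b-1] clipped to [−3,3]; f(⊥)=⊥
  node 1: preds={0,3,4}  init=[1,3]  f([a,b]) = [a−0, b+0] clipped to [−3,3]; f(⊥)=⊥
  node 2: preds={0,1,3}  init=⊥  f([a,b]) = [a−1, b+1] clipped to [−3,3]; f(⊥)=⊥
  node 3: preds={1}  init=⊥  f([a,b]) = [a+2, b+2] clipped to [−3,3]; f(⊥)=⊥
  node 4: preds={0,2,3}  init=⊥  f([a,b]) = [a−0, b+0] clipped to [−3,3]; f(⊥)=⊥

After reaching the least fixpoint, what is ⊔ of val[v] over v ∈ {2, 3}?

Iteration log — 19 steps:
  step 1. node 0  ⊔preds=⊥  new=⊥  stable
  step 2. node 1  ⊔preds=⊥  new=[1,3]  stable
  step 3. node 2  ⊔preds=[1,3]  new=[0,3]  old=⊥  +wl: 
  step 4. node 3  ⊔preds=[1,3]  new=[3,3]  old=⊥  +wl: 0,1,2
  step 5. node 4  ⊔preds=[0,3]  new=[0,3]  old=⊥  +wl: 
  step 6. node 0  ⊔preds=[0,3]  new=[-1,2]  old=⊥  +wl: 4
  step 7. node 1  ⊔preds=[-1,3]  new=[-1,3]  old=[1,3]  +wl: 3
  step 8. node 2  ⊔preds=[-1,3]  new=[-2,3]  old=[0,3]  +wl: 
  step 9. node 4  ⊔preds=[-2,3]  new=[-2,3]  old=[0,3]  +wl: 0,1
  step 10. node 3  ⊔preds=[-1,3]  new=[1,3]  old=[3,3]  +wl: 2,4
  step 11. node 0  ⊔preds=[-2,3]  new=[-3,2]  old=[-1,2]  +wl: 
  step 12. node 1  ⊔preds=[-3,3]  new=[-3,3]  old=[-1,3]  +wl: 3
  step 13. node 2  ⊔preds=[-3,3]  new=[-3,3]  old=[-2,3]  +wl: 
  step 14. node 4  ⊔preds=[-3,3]  new=[-3,3]  old=[-2,3]  +wl: 0,1
  step 15. node 3  ⊔preds=[-3,3]  new=[-1,3]  old=[1,3]  +wl: 2,4
  step 16. node 0  ⊔preds=[-3,3]  new=[-3,2]  stable
  step 17. node 1  ⊔preds=[-3,3]  new=[-3,3]  stable
  step 18. node 2  ⊔preds=[-3,3]  new=[-3,3]  stable
  step 19. node 4  ⊔preds=[-3,3]  new=[-3,3]  stable

Least fixpoint reached:
  node 0: [-3,2]
  node 1: [-3,3]
  node 2: [-3,3]
  node 3: [-1,3]
  node 4: [-3,3]

[-3,3]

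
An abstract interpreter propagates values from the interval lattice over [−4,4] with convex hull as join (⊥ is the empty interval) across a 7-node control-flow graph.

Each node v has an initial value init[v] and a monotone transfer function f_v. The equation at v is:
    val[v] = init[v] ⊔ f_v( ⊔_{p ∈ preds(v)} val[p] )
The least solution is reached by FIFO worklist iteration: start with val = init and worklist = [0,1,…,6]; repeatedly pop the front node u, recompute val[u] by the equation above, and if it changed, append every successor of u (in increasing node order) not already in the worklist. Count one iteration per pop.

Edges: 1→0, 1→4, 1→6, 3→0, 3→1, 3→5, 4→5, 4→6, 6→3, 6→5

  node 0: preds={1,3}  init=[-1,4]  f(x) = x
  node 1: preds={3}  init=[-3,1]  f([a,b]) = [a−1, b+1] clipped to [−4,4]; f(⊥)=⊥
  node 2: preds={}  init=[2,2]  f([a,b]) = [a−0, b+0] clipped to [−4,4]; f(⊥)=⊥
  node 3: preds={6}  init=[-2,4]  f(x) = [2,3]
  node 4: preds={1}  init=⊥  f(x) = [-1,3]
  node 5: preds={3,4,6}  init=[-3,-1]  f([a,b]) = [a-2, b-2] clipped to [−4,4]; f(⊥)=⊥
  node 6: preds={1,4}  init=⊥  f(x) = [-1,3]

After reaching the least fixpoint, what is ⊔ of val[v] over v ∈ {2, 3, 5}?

[-4,4]

Trace (10 dequeues):
  [1] u=0 | in [-3,4] | out [-3,4] | prev [-1,4] | push {}
  [2] u=1 | in [-2,4] | out [-3,4] | prev [-3,1] | push {0}
  [3] u=2 | in ⊥ | out [2,2] | ==
  [4] u=3 | in ⊥ | out [-2,4] | ==
  [5] u=4 | in [-3,4] | out [-1,3] | prev ⊥ | push {}
  [6] u=5 | in [-2,4] | out [-4,2] | prev [-3,-1] | push {}
  [7] u=6 | in [-3,4] | out [-1,3] | prev ⊥ | push {3,5}
  [8] u=0 | in [-3,4] | out [-3,4] | ==
  [9] u=3 | in [-1,3] | out [-2,4] | ==
  [10] u=5 | in [-2,4] | out [-4,2] | ==

Converged values:
  [0] [-3,4]
  [1] [-3,4]
  [2] [2,2]
  [3] [-2,4]
  [4] [-1,3]
  [5] [-4,2]
  [6] [-1,3]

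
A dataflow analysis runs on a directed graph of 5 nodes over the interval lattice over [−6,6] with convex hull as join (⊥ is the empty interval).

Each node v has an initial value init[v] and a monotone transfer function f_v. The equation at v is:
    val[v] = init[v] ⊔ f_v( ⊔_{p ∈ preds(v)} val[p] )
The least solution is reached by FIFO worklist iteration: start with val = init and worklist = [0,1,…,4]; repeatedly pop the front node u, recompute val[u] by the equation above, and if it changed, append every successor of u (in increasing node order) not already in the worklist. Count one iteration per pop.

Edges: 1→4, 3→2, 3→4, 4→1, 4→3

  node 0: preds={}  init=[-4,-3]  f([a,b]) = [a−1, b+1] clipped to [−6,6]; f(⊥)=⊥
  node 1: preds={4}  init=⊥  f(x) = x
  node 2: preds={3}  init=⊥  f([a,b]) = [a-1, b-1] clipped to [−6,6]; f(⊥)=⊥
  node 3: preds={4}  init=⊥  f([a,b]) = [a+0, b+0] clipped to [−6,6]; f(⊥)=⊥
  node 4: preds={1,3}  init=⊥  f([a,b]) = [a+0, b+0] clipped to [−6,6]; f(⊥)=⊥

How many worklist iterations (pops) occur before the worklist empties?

Iteration log — 5 steps:
  step 1. node 0  ⊔preds=⊥  new=[-4,-3]  stable
  step 2. node 1  ⊔preds=⊥  new=⊥  stable
  step 3. node 2  ⊔preds=⊥  new=⊥  stable
  step 4. node 3  ⊔preds=⊥  new=⊥  stable
  step 5. node 4  ⊔preds=⊥  new=⊥  stable

Least fixpoint reached:
  node 0: [-4,-3]
  node 1: ⊥
  node 2: ⊥
  node 3: ⊥
  node 4: ⊥

5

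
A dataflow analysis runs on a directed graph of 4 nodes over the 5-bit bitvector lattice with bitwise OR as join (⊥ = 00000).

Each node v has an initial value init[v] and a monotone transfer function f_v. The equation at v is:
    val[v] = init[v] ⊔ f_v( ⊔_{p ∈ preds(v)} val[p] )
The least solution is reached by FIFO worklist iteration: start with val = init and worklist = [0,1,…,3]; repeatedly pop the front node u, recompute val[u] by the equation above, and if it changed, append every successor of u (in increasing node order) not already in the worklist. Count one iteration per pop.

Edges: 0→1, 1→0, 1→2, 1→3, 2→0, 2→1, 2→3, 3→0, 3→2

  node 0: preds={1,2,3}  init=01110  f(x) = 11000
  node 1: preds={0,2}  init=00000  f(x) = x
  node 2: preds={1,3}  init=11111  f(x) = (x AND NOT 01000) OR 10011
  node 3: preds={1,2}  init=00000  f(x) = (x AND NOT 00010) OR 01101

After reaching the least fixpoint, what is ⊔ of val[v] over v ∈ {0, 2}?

11111

Worklist (6 pops):
  #1 pop 0: in=11111 → 11110 (was 01110); enqueue []
  #2 pop 1: in=11111 → 11111 (was 00000); enqueue [0]
  #3 pop 2: in=11111 → 11111 (no change)
  #4 pop 3: in=11111 → 11101 (was 00000); enqueue [2]
  #5 pop 0: in=11111 → 11110 (no change)
  #6 pop 2: in=11111 → 11111 (no change)

Fixpoint:
  val[0] = 11110
  val[1] = 11111
  val[2] = 11111
  val[3] = 11101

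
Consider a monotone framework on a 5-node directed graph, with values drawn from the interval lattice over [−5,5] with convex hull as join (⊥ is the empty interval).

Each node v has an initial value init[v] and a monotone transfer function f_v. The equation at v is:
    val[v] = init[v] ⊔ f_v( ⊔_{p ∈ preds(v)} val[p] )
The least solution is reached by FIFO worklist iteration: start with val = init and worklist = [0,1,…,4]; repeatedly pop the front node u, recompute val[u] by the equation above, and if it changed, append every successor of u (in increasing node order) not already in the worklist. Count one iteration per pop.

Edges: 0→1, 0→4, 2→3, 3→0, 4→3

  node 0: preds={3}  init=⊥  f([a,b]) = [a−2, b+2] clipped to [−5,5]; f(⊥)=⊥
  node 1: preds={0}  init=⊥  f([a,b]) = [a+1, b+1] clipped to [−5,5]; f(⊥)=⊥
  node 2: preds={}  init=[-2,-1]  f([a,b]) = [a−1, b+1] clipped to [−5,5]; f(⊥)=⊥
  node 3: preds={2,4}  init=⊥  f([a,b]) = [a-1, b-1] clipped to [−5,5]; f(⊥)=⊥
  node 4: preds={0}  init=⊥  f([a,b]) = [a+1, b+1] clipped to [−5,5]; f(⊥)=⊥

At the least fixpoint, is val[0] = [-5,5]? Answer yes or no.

yes

Trace (20 dequeues):
  [1] u=0 | in ⊥ | out ⊥ | ==
  [2] u=1 | in ⊥ | out ⊥ | ==
  [3] u=2 | in ⊥ | out [-2,-1] | ==
  [4] u=3 | in [-2,-1] | out [-3,-2] | prev ⊥ | push {0}
  [5] u=4 | in ⊥ | out ⊥ | ==
  [6] u=0 | in [-3,-2] | out [-5,0] | prev ⊥ | push {1,4}
  [7] u=1 | in [-5,0] | out [-4,1] | prev ⊥ | push {}
  [8] u=4 | in [-5,0] | out [-4,1] | prev ⊥ | push {3}
  [9] u=3 | in [-4,1] | out [-5,0] | prev [-3,-2] | push {0}
  [10] u=0 | in [-5,0] | out [-5,2] | prev [-5,0] | push {1,4}
  [11] u=1 | in [-5,2] | out [-4,3] | prev [-4,1] | push {}
  [12] u=4 | in [-5,2] | out [-4,3] | prev [-4,1] | push {3}
  [13] u=3 | in [-4,3] | out [-5,2] | prev [-5,0] | push {0}
  [14] u=0 | in [-5,2] | out [-5,4] | prev [-5,2] | push {1,4}
  [15] u=1 | in [-5,4] | out [-4,5] | prev [-4,3] | push {}
  [16] u=4 | in [-5,4] | out [-4,5] | prev [-4,3] | push {3}
  [17] u=3 | in [-4,5] | out [-5,4] | prev [-5,2] | push {0}
  [18] u=0 | in [-5,4] | out [-5,5] | prev [-5,4] | push {1,4}
  [19] u=1 | in [-5,5] | out [-4,5] | ==
  [20] u=4 | in [-5,5] | out [-4,5] | ==

Converged values:
  [0] [-5,5]
  [1] [-4,5]
  [2] [-2,-1]
  [3] [-5,4]
  [4] [-4,5]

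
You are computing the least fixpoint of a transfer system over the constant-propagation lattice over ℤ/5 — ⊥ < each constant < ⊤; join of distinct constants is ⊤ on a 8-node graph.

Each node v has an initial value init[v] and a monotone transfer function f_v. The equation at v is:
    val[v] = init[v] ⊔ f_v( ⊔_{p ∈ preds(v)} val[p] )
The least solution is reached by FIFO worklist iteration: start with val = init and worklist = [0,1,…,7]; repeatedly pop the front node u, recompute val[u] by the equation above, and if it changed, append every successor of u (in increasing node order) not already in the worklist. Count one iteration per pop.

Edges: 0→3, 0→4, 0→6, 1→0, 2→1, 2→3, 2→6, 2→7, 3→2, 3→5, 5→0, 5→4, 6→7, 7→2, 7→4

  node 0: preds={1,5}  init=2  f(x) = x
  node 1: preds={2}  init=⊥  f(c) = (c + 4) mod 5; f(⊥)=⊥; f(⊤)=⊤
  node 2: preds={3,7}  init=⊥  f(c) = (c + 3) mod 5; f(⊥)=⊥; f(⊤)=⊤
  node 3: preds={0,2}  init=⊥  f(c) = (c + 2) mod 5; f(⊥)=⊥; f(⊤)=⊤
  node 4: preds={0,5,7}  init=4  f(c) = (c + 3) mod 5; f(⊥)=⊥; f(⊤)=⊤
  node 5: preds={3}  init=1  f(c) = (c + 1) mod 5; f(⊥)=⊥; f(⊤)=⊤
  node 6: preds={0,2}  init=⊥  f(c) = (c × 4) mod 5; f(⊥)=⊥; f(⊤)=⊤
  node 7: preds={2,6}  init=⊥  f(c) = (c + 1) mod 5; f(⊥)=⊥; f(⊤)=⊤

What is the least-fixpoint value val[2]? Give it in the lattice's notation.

⊤

Worklist (16 pops):
  #1 pop 0: in=1 → ⊤ (was 2); enqueue []
  #2 pop 1: in=⊥ → ⊥ (no change)
  #3 pop 2: in=⊥ → ⊥ (no change)
  #4 pop 3: in=⊤ → ⊤ (was ⊥); enqueue [2]
  #5 pop 4: in=⊤ → ⊤ (was 4); enqueue []
  #6 pop 5: in=⊤ → ⊤ (was 1); enqueue [0,4]
  #7 pop 6: in=⊤ → ⊤ (was ⊥); enqueue []
  #8 pop 7: in=⊤ → ⊤ (was ⊥); enqueue []
  #9 pop 2: in=⊤ → ⊤ (was ⊥); enqueue [1,3,6,7]
  #10 pop 0: in=⊤ → ⊤ (no change)
  #11 pop 4: in=⊤ → ⊤ (no change)
  #12 pop 1: in=⊤ → ⊤ (was ⊥); enqueue [0]
  #13 pop 3: in=⊤ → ⊤ (no change)
  #14 pop 6: in=⊤ → ⊤ (no change)
  #15 pop 7: in=⊤ → ⊤ (no change)
  #16 pop 0: in=⊤ → ⊤ (no change)

Fixpoint:
  val[0] = ⊤
  val[1] = ⊤
  val[2] = ⊤
  val[3] = ⊤
  val[4] = ⊤
  val[5] = ⊤
  val[6] = ⊤
  val[7] = ⊤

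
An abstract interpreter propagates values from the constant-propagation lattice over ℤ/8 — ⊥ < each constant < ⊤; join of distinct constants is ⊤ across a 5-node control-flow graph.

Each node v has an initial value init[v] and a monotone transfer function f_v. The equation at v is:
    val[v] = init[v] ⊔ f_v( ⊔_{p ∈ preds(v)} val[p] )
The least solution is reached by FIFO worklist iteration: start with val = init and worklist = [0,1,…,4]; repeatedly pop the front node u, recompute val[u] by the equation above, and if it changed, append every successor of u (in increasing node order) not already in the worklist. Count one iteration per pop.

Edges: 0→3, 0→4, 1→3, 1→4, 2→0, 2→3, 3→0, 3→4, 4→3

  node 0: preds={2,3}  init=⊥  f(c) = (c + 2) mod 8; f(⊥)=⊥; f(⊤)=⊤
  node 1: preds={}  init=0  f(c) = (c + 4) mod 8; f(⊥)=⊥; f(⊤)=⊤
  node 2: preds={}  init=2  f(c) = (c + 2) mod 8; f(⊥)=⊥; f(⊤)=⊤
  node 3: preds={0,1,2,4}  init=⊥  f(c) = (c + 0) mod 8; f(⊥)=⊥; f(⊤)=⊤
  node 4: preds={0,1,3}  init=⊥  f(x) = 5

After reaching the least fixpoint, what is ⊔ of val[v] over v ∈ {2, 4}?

⊤

Iteration log — 8 steps:
  step 1. node 0  ⊔preds=2  new=4  old=⊥  +wl: 
  step 2. node 1  ⊔preds=⊥  new=0  stable
  step 3. node 2  ⊔preds=⊥  new=2  stable
  step 4. node 3  ⊔preds=⊤  new=⊤  old=⊥  +wl: 0
  step 5. node 4  ⊔preds=⊤  new=5  old=⊥  +wl: 3
  step 6. node 0  ⊔preds=⊤  new=⊤  old=4  +wl: 4
  step 7. node 3  ⊔preds=⊤  new=⊤  stable
  step 8. node 4  ⊔preds=⊤  new=5  stable

Least fixpoint reached:
  node 0: ⊤
  node 1: 0
  node 2: 2
  node 3: ⊤
  node 4: 5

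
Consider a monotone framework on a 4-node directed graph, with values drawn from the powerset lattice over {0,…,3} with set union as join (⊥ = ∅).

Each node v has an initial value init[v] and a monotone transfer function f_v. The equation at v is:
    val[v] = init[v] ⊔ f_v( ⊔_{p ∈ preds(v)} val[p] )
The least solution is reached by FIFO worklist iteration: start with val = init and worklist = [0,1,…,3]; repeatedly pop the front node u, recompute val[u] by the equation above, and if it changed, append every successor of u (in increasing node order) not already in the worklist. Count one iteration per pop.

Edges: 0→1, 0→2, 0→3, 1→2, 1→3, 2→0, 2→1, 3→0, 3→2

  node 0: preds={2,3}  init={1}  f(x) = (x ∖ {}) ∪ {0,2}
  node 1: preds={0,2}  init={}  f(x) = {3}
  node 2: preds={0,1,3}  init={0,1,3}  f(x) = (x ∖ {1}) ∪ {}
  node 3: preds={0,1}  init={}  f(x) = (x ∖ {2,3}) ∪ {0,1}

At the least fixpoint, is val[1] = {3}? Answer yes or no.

yes

Iteration log — 7 steps:
  step 1. node 0  ⊔preds={0,1,3}  new={0,1,2,3}  old={1}  +wl: 
  step 2. node 1  ⊔preds={0,1,2,3}  new={3}  old={}  +wl: 
  step 3. node 2  ⊔preds={0,1,2,3}  new={0,1,2,3}  old={0,1,3}  +wl: 0,1
  step 4. node 3  ⊔preds={0,1,2,3}  new={0,1}  old={}  +wl: 2
  step 5. node 0  ⊔preds={0,1,2,3}  new={0,1,2,3}  stable
  step 6. node 1  ⊔preds={0,1,2,3}  new={3}  stable
  step 7. node 2  ⊔preds={0,1,2,3}  new={0,1,2,3}  stable

Least fixpoint reached:
  node 0: {0,1,2,3}
  node 1: {3}
  node 2: {0,1,2,3}
  node 3: {0,1}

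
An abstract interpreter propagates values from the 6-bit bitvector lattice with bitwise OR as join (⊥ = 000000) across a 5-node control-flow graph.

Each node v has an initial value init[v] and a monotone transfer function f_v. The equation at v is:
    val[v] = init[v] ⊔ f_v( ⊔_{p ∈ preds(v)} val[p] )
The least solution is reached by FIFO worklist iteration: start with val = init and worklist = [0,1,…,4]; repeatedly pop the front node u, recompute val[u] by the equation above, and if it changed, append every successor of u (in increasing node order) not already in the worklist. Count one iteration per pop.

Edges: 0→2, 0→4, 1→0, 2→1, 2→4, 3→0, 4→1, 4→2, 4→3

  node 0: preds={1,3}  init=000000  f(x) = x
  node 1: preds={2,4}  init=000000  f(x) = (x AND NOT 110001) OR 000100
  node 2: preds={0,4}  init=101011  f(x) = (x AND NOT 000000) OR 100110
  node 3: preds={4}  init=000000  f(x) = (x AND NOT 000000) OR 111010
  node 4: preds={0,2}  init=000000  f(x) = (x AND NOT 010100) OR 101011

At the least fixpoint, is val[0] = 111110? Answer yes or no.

Iteration log — 14 steps:
  step 1. node 0  ⊔preds=000000  new=000000  stable
  step 2. node 1  ⊔preds=101011  new=001110  old=000000  +wl: 0
  step 3. node 2  ⊔preds=000000  new=101111  old=101011  +wl: 1
  step 4. node 3  ⊔preds=000000  new=111010  old=000000  +wl: 
  step 5. node 4  ⊔preds=101111  new=101011  old=000000  +wl: 2,3
  step 6. node 0  ⊔preds=111110  new=111110  old=000000  +wl: 4
  step 7. node 1  ⊔preds=101111  new=001110  stable
  step 8. node 2  ⊔preds=111111  new=111111  old=101111  +wl: 1
  step 9. node 3  ⊔preds=101011  new=111011  old=111010  +wl: 0
  step 10. node 4  ⊔preds=111111  new=101011  stable
  step 11. node 1  ⊔preds=111111  new=001110  stable
  step 12. node 0  ⊔preds=111111  new=111111  old=111110  +wl: 2,4
  step 13. node 2  ⊔preds=111111  new=111111  stable
  step 14. node 4  ⊔preds=111111  new=101011  stable

Least fixpoint reached:
  node 0: 111111
  node 1: 001110
  node 2: 111111
  node 3: 111011
  node 4: 101011

no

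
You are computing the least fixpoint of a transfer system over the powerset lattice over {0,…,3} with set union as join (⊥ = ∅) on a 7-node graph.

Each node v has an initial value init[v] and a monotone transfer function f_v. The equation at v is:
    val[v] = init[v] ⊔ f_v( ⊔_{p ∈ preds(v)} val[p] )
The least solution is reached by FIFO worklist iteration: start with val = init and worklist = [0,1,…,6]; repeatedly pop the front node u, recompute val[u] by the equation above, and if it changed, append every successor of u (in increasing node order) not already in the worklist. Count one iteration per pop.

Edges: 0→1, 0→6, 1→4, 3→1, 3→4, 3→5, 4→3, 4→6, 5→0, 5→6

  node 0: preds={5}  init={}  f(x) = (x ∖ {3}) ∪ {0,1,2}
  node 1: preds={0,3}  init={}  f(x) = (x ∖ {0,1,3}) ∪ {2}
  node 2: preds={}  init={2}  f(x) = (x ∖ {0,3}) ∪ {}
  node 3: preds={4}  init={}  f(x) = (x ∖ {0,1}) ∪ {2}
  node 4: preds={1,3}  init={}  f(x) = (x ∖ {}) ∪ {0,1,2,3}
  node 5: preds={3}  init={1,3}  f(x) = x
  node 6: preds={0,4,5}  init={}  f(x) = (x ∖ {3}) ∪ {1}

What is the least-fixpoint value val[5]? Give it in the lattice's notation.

Trace (13 dequeues):
  [1] u=0 | in {1,3} | out {0,1,2} | prev {} | push {}
  [2] u=1 | in {0,1,2} | out {2} | prev {} | push {}
  [3] u=2 | in {} | out {2} | ==
  [4] u=3 | in {} | out {2} | prev {} | push {1}
  [5] u=4 | in {2} | out {0,1,2,3} | prev {} | push {3}
  [6] u=5 | in {2} | out {1,2,3} | prev {1,3} | push {0}
  [7] u=6 | in {0,1,2,3} | out {0,1,2} | prev {} | push {}
  [8] u=1 | in {0,1,2} | out {2} | ==
  [9] u=3 | in {0,1,2,3} | out {2,3} | prev {2} | push {1,4,5}
  [10] u=0 | in {1,2,3} | out {0,1,2} | ==
  [11] u=1 | in {0,1,2,3} | out {2} | ==
  [12] u=4 | in {2,3} | out {0,1,2,3} | ==
  [13] u=5 | in {2,3} | out {1,2,3} | ==

Converged values:
  [0] {0,1,2}
  [1] {2}
  [2] {2}
  [3] {2,3}
  [4] {0,1,2,3}
  [5] {1,2,3}
  [6] {0,1,2}

{1,2,3}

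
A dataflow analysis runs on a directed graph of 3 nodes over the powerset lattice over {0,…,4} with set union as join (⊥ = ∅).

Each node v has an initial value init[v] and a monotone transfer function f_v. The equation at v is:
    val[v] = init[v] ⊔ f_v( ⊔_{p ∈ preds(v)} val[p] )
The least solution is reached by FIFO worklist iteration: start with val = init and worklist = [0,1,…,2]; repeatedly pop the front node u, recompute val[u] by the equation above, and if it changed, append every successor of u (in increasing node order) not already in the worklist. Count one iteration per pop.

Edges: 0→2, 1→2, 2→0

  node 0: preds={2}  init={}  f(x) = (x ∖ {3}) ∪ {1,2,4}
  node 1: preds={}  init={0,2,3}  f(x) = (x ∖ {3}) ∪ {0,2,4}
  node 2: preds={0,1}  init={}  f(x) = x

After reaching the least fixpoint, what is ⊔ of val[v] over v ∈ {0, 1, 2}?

{0,1,2,3,4}

Iteration log — 5 steps:
  step 1. node 0  ⊔preds={}  new={1,2,4}  old={}  +wl: 
  step 2. node 1  ⊔preds={}  new={0,2,3,4}  old={0,2,3}  +wl: 
  step 3. node 2  ⊔preds={0,1,2,3,4}  new={0,1,2,3,4}  old={}  +wl: 0
  step 4. node 0  ⊔preds={0,1,2,3,4}  new={0,1,2,4}  old={1,2,4}  +wl: 2
  step 5. node 2  ⊔preds={0,1,2,3,4}  new={0,1,2,3,4}  stable

Least fixpoint reached:
  node 0: {0,1,2,4}
  node 1: {0,2,3,4}
  node 2: {0,1,2,3,4}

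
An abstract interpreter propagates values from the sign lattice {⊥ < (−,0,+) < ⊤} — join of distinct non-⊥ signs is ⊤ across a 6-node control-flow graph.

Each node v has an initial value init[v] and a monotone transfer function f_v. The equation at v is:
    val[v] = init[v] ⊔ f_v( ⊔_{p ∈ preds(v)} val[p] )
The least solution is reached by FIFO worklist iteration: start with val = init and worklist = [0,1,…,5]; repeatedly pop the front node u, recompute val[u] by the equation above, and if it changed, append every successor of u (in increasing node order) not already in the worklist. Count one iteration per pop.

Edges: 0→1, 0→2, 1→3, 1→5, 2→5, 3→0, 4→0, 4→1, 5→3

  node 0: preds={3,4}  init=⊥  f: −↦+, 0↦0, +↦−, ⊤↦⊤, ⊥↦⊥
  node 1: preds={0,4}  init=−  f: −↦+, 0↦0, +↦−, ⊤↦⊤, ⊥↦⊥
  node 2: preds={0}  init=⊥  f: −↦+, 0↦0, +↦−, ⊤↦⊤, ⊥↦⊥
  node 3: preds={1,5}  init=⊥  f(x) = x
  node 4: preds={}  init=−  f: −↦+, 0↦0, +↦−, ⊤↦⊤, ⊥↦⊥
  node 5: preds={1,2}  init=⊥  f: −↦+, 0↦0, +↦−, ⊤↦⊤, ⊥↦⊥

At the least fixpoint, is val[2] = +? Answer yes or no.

Iteration log — 11 steps:
  step 1. node 0  ⊔preds=−  new=+  old=⊥  +wl: 
  step 2. node 1  ⊔preds=⊤  new=⊤  old=−  +wl: 
  step 3. node 2  ⊔preds=+  new=−  old=⊥  +wl: 
  step 4. node 3  ⊔preds=⊤  new=⊤  old=⊥  +wl: 0
  step 5. node 4  ⊔preds=⊥  new=−  stable
  step 6. node 5  ⊔preds=⊤  new=⊤  old=⊥  +wl: 3
  step 7. node 0  ⊔preds=⊤  new=⊤  old=+  +wl: 1,2
  step 8. node 3  ⊔preds=⊤  new=⊤  stable
  step 9. node 1  ⊔preds=⊤  new=⊤  stable
  step 10. node 2  ⊔preds=⊤  new=⊤  old=−  +wl: 5
  step 11. node 5  ⊔preds=⊤  new=⊤  stable

Least fixpoint reached:
  node 0: ⊤
  node 1: ⊤
  node 2: ⊤
  node 3: ⊤
  node 4: −
  node 5: ⊤

no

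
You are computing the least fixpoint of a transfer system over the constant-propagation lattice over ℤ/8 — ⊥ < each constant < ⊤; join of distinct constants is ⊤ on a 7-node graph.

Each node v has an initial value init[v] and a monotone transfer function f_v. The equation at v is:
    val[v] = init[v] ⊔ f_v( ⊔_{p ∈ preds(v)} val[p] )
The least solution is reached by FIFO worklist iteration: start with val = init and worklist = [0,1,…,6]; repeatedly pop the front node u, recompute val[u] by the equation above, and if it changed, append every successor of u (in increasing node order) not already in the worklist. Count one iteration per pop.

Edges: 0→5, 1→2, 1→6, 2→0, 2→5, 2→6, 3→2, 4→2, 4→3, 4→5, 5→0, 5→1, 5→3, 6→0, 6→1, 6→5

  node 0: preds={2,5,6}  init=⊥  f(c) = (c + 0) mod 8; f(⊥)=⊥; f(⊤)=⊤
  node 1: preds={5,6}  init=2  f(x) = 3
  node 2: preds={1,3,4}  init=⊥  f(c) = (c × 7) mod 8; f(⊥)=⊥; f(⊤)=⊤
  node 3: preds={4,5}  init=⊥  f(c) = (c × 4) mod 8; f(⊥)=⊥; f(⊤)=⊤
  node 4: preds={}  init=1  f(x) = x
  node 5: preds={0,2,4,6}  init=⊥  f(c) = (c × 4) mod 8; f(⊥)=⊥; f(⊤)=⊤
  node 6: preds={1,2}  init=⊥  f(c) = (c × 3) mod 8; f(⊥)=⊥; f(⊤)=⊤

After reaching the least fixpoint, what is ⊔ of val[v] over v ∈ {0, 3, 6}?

Trace (13 dequeues):
  [1] u=0 | in ⊥ | out ⊥ | ==
  [2] u=1 | in ⊥ | out ⊤ | prev 2 | push {}
  [3] u=2 | in ⊤ | out ⊤ | prev ⊥ | push {0}
  [4] u=3 | in 1 | out 4 | prev ⊥ | push {2}
  [5] u=4 | in ⊥ | out 1 | ==
  [6] u=5 | in ⊤ | out ⊤ | prev ⊥ | push {1,3}
  [7] u=6 | in ⊤ | out ⊤ | prev ⊥ | push {5}
  [8] u=0 | in ⊤ | out ⊤ | prev ⊥ | push {}
  [9] u=2 | in ⊤ | out ⊤ | ==
  [10] u=1 | in ⊤ | out ⊤ | ==
  [11] u=3 | in ⊤ | out ⊤ | prev 4 | push {2}
  [12] u=5 | in ⊤ | out ⊤ | ==
  [13] u=2 | in ⊤ | out ⊤ | ==

Converged values:
  [0] ⊤
  [1] ⊤
  [2] ⊤
  [3] ⊤
  [4] 1
  [5] ⊤
  [6] ⊤

⊤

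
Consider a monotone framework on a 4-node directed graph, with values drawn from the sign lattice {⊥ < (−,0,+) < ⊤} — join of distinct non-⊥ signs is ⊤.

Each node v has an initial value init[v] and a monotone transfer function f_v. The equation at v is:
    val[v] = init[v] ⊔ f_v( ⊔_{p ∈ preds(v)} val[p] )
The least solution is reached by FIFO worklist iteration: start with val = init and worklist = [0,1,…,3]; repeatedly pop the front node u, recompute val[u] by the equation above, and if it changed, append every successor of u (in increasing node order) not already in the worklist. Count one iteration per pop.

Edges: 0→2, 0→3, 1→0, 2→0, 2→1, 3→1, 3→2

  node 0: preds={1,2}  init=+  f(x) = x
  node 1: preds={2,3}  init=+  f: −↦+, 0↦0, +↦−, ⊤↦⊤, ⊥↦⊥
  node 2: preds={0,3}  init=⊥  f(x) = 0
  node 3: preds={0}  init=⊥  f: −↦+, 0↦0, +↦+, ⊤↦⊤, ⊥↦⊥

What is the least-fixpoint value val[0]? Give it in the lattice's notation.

⊤

Worklist (11 pops):
  #1 pop 0: in=+ → + (no change)
  #2 pop 1: in=⊥ → + (no change)
  #3 pop 2: in=+ → 0 (was ⊥); enqueue [0,1]
  #4 pop 3: in=+ → + (was ⊥); enqueue [2]
  #5 pop 0: in=⊤ → ⊤ (was +); enqueue [3]
  #6 pop 1: in=⊤ → ⊤ (was +); enqueue [0]
  #7 pop 2: in=⊤ → 0 (no change)
  #8 pop 3: in=⊤ → ⊤ (was +); enqueue [1,2]
  #9 pop 0: in=⊤ → ⊤ (no change)
  #10 pop 1: in=⊤ → ⊤ (no change)
  #11 pop 2: in=⊤ → 0 (no change)

Fixpoint:
  val[0] = ⊤
  val[1] = ⊤
  val[2] = 0
  val[3] = ⊤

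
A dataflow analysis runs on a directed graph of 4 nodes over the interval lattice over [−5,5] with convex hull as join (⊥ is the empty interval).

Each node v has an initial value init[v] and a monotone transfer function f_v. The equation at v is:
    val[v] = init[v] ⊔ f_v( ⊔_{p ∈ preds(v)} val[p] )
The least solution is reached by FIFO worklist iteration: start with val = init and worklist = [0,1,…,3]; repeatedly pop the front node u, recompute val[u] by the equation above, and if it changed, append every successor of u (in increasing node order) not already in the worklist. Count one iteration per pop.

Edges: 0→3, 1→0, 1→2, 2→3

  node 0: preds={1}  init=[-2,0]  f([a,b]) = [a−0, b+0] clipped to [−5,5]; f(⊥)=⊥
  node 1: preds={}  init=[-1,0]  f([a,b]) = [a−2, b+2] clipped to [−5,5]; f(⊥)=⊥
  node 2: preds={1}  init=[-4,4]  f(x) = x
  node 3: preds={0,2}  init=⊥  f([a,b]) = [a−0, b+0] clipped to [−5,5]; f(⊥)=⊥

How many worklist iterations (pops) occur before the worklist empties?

4

Worklist (4 pops):
  #1 pop 0: in=[-1,0] → [-2,0] (no change)
  #2 pop 1: in=⊥ → [-1,0] (no change)
  #3 pop 2: in=[-1,0] → [-4,4] (no change)
  #4 pop 3: in=[-4,4] → [-4,4] (was ⊥); enqueue []

Fixpoint:
  val[0] = [-2,0]
  val[1] = [-1,0]
  val[2] = [-4,4]
  val[3] = [-4,4]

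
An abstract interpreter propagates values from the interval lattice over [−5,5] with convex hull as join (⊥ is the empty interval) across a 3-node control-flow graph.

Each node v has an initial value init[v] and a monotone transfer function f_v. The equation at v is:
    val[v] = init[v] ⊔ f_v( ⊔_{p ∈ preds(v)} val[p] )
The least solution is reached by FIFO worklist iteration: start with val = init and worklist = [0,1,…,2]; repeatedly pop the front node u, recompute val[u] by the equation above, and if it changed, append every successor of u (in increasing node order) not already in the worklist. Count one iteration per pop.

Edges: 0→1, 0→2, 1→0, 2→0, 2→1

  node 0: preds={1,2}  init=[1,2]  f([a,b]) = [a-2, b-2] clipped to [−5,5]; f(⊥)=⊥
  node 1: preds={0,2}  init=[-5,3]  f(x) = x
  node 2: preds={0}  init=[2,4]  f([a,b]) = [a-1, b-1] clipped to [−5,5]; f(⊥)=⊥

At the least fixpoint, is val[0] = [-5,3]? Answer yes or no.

no

Trace (5 dequeues):
  [1] u=0 | in [-5,4] | out [-5,2] | prev [1,2] | push {}
  [2] u=1 | in [-5,4] | out [-5,4] | prev [-5,3] | push {0}
  [3] u=2 | in [-5,2] | out [-5,4] | prev [2,4] | push {1}
  [4] u=0 | in [-5,4] | out [-5,2] | ==
  [5] u=1 | in [-5,4] | out [-5,4] | ==

Converged values:
  [0] [-5,2]
  [1] [-5,4]
  [2] [-5,4]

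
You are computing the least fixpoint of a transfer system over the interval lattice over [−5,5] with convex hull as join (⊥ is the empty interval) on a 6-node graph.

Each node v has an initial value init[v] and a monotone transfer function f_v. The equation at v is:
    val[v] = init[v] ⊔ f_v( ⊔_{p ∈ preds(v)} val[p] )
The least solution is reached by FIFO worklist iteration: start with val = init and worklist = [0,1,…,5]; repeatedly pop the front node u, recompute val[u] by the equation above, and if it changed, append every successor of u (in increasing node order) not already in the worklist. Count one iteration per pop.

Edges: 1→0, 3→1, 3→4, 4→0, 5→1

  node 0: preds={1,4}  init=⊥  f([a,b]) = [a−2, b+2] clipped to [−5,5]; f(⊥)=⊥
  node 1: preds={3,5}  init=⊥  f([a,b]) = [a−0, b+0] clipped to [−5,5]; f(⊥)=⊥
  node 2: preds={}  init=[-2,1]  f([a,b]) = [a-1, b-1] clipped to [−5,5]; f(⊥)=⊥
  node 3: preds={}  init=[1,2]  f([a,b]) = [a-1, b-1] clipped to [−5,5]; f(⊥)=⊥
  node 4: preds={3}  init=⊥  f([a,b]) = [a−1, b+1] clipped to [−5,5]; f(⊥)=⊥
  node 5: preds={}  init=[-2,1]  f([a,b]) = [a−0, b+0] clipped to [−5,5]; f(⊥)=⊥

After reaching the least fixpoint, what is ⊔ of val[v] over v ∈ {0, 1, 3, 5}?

[-4,5]

Trace (7 dequeues):
  [1] u=0 | in ⊥ | out ⊥ | ==
  [2] u=1 | in [-2,2] | out [-2,2] | prev ⊥ | push {0}
  [3] u=2 | in ⊥ | out [-2,1] | ==
  [4] u=3 | in ⊥ | out [1,2] | ==
  [5] u=4 | in [1,2] | out [0,3] | prev ⊥ | push {}
  [6] u=5 | in ⊥ | out [-2,1] | ==
  [7] u=0 | in [-2,3] | out [-4,5] | prev ⊥ | push {}

Converged values:
  [0] [-4,5]
  [1] [-2,2]
  [2] [-2,1]
  [3] [1,2]
  [4] [0,3]
  [5] [-2,1]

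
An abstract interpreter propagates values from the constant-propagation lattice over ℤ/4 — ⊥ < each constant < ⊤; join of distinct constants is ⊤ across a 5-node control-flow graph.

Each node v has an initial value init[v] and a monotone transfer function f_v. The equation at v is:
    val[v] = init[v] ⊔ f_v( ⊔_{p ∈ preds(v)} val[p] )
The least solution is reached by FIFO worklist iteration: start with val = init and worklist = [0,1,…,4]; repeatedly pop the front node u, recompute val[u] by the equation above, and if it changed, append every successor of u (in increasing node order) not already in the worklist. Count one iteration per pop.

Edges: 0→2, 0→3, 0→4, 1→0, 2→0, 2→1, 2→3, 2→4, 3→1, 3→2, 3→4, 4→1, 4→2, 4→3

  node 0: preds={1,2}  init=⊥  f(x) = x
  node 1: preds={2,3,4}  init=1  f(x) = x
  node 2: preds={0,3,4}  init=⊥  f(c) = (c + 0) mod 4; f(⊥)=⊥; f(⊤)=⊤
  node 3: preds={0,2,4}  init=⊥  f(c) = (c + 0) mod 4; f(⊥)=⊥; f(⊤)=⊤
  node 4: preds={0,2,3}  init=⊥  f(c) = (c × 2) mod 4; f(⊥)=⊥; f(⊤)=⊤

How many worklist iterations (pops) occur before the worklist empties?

15

Iteration log — 15 steps:
  step 1. node 0  ⊔preds=1  new=1  old=⊥  +wl: 
  step 2. node 1  ⊔preds=⊥  new=1  stable
  step 3. node 2  ⊔preds=1  new=1  old=⊥  +wl: 0,1
  step 4. node 3  ⊔preds=1  new=1  old=⊥  +wl: 2
  step 5. node 4  ⊔preds=1  new=2  old=⊥  +wl: 3
  step 6. node 0  ⊔preds=1  new=1  stable
  step 7. node 1  ⊔preds=⊤  new=⊤  old=1  +wl: 0
  step 8. node 2  ⊔preds=⊤  new=⊤  old=1  +wl: 1,4
  step 9. node 3  ⊔preds=⊤  new=⊤  old=1  +wl: 2
  step 10. node 0  ⊔preds=⊤  new=⊤  old=1  +wl: 3
  step 11. node 1  ⊔preds=⊤  new=⊤  stable
  step 12. node 4  ⊔preds=⊤  new=⊤  old=2  +wl: 1
  step 13. node 2  ⊔preds=⊤  new=⊤  stable
  step 14. node 3  ⊔preds=⊤  new=⊤  stable
  step 15. node 1  ⊔preds=⊤  new=⊤  stable

Least fixpoint reached:
  node 0: ⊤
  node 1: ⊤
  node 2: ⊤
  node 3: ⊤
  node 4: ⊤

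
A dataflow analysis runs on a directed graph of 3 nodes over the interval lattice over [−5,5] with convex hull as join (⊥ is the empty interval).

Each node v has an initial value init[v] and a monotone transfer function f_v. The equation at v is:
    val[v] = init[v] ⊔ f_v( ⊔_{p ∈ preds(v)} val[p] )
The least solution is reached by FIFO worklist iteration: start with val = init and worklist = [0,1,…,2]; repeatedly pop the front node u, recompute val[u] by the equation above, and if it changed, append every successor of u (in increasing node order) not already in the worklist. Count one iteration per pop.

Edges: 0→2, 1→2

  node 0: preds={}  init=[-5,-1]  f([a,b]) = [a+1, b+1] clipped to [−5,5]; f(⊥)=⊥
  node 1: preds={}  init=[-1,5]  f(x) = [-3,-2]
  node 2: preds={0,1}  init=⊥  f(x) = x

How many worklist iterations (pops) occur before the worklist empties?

3

Trace (3 dequeues):
  [1] u=0 | in ⊥ | out [-5,-1] | ==
  [2] u=1 | in ⊥ | out [-3,5] | prev [-1,5] | push {}
  [3] u=2 | in [-5,5] | out [-5,5] | prev ⊥ | push {}

Converged values:
  [0] [-5,-1]
  [1] [-3,5]
  [2] [-5,5]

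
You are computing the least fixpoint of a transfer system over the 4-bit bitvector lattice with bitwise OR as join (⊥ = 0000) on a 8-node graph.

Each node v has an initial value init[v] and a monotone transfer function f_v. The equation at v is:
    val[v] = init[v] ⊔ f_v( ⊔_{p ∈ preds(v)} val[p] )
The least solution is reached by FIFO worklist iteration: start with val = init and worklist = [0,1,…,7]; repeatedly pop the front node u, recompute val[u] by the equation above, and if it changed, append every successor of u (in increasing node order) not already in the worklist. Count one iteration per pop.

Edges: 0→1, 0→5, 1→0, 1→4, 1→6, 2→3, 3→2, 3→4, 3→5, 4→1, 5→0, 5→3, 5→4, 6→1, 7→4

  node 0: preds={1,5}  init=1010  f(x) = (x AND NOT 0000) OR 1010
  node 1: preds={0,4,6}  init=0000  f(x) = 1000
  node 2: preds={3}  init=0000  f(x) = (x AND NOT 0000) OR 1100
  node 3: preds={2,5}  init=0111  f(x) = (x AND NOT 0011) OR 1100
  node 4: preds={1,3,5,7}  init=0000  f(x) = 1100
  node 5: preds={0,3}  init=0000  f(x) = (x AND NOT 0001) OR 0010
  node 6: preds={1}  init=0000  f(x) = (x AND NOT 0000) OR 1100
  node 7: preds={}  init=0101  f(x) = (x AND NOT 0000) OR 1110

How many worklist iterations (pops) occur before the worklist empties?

14

Iteration log — 14 steps:
  step 1. node 0  ⊔preds=0000  new=1010  stable
  step 2. node 1  ⊔preds=1010  new=1000  old=0000  +wl: 0
  step 3. node 2  ⊔preds=0111  new=1111  old=0000  +wl: 
  step 4. node 3  ⊔preds=1111  new=1111  old=0111  +wl: 2
  step 5. node 4  ⊔preds=1111  new=1100  old=0000  +wl: 1
  step 6. node 5  ⊔preds=1111  new=1110  old=0000  +wl: 3,4
  step 7. node 6  ⊔preds=1000  new=1100  old=0000  +wl: 
  step 8. node 7  ⊔preds=0000  new=1111  old=0101  +wl: 
  step 9. node 0  ⊔preds=1110  new=1110  old=1010  +wl: 5
  step 10. node 2  ⊔preds=1111  new=1111  stable
  step 11. node 1  ⊔preds=1110  new=1000  stable
  step 12. node 3  ⊔preds=1111  new=1111  stable
  step 13. node 4  ⊔preds=1111  new=1100  stable
  step 14. node 5  ⊔preds=1111  new=1110  stable

Least fixpoint reached:
  node 0: 1110
  node 1: 1000
  node 2: 1111
  node 3: 1111
  node 4: 1100
  node 5: 1110
  node 6: 1100
  node 7: 1111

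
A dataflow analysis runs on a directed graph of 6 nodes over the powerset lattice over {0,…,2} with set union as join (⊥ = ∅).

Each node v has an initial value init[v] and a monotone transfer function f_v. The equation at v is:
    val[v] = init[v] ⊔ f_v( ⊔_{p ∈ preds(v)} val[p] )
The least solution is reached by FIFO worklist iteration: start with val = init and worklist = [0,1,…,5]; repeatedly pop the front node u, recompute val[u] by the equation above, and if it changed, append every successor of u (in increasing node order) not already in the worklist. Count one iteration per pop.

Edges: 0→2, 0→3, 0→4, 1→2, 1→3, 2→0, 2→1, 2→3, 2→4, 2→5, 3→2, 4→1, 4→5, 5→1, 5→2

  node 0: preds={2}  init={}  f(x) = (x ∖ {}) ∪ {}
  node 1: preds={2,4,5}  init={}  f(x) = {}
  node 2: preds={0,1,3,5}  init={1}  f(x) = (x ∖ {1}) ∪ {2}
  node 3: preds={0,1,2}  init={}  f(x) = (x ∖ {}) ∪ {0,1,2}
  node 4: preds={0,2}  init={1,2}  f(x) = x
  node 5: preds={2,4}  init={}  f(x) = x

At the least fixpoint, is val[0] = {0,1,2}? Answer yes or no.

Trace (18 dequeues):
  [1] u=0 | in {1} | out {1} | prev {} | push {}
  [2] u=1 | in {1,2} | out {} | ==
  [3] u=2 | in {1} | out {1,2} | prev {1} | push {0,1}
  [4] u=3 | in {1,2} | out {0,1,2} | prev {} | push {2}
  [5] u=4 | in {1,2} | out {1,2} | ==
  [6] u=5 | in {1,2} | out {1,2} | prev {} | push {}
  [7] u=0 | in {1,2} | out {1,2} | prev {1} | push {3,4}
  [8] u=1 | in {1,2} | out {} | ==
  [9] u=2 | in {0,1,2} | out {0,1,2} | prev {1,2} | push {0,1,5}
  [10] u=3 | in {0,1,2} | out {0,1,2} | ==
  [11] u=4 | in {0,1,2} | out {0,1,2} | prev {1,2} | push {}
  [12] u=0 | in {0,1,2} | out {0,1,2} | prev {1,2} | push {2,3,4}
  [13] u=1 | in {0,1,2} | out {} | ==
  [14] u=5 | in {0,1,2} | out {0,1,2} | prev {1,2} | push {1}
  [15] u=2 | in {0,1,2} | out {0,1,2} | ==
  [16] u=3 | in {0,1,2} | out {0,1,2} | ==
  [17] u=4 | in {0,1,2} | out {0,1,2} | ==
  [18] u=1 | in {0,1,2} | out {} | ==

Converged values:
  [0] {0,1,2}
  [1] {}
  [2] {0,1,2}
  [3] {0,1,2}
  [4] {0,1,2}
  [5] {0,1,2}

yes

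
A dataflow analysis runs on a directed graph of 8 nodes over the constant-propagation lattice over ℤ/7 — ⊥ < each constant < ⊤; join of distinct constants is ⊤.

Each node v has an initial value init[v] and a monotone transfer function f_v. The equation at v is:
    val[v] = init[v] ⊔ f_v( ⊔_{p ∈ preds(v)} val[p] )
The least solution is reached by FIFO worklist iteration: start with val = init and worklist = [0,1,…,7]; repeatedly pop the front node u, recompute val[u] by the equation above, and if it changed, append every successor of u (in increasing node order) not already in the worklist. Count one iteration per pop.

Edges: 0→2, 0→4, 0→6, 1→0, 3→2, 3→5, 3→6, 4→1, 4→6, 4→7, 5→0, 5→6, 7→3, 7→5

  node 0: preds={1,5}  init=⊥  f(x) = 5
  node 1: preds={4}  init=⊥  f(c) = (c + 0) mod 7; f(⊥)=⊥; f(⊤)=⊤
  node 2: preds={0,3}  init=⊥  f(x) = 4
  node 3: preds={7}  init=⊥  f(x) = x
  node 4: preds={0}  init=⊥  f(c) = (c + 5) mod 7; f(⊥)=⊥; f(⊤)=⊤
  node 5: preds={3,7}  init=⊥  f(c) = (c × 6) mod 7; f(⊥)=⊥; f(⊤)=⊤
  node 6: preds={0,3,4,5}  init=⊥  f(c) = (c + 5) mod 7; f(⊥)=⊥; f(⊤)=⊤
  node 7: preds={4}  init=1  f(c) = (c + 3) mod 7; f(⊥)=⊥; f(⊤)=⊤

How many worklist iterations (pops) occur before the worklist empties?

Iteration log — 16 steps:
  step 1. node 0  ⊔preds=⊥  new=5  old=⊥  +wl: 
  step 2. node 1  ⊔preds=⊥  new=⊥  stable
  step 3. node 2  ⊔preds=5  new=4  old=⊥  +wl: 
  step 4. node 3  ⊔preds=1  new=1  old=⊥  +wl: 2
  step 5. node 4  ⊔preds=5  new=3  old=⊥  +wl: 1
  step 6. node 5  ⊔preds=1  new=6  old=⊥  +wl: 0
  step 7. node 6  ⊔preds=⊤  new=⊤  old=⊥  +wl: 
  step 8. node 7  ⊔preds=3  new=⊤  old=1  +wl: 3,5
  step 9. node 2  ⊔preds=⊤  new=4  stable
  step 10. node 1  ⊔preds=3  new=3  old=⊥  +wl: 
  step 11. node 0  ⊔preds=⊤  new=5  stable
  step 12. node 3  ⊔preds=⊤  new=⊤  old=1  +wl: 2,6
  step 13. node 5  ⊔preds=⊤  new=⊤  old=6  +wl: 0
  step 14. node 2  ⊔preds=⊤  new=4  stable
  step 15. node 6  ⊔preds=⊤  new=⊤  stable
  step 16. node 0  ⊔preds=⊤  new=5  stable

Least fixpoint reached:
  node 0: 5
  node 1: 3
  node 2: 4
  node 3: ⊤
  node 4: 3
  node 5: ⊤
  node 6: ⊤
  node 7: ⊤

16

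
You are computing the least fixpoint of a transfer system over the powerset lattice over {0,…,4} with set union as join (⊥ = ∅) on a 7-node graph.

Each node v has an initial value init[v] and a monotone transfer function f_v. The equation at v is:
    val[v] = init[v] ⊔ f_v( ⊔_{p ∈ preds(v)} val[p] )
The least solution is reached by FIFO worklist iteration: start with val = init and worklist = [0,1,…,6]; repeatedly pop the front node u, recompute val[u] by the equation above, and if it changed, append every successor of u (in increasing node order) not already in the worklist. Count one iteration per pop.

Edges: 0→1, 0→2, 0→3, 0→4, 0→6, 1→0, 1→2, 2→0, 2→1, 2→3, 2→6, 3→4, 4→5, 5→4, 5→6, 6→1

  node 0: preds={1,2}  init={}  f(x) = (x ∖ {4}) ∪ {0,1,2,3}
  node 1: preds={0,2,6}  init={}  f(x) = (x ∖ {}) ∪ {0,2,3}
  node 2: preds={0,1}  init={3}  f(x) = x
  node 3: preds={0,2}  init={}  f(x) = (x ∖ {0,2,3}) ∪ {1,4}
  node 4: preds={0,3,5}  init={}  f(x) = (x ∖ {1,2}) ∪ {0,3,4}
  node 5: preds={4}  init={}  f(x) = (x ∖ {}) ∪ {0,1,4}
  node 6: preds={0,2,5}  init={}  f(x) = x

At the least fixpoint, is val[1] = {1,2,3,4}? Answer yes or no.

Worklist (16 pops):
  #1 pop 0: in={3} → {0,1,2,3} (was {}); enqueue []
  #2 pop 1: in={0,1,2,3} → {0,1,2,3} (was {}); enqueue [0]
  #3 pop 2: in={0,1,2,3} → {0,1,2,3} (was {3}); enqueue [1]
  #4 pop 3: in={0,1,2,3} → {1,4} (was {}); enqueue []
  #5 pop 4: in={0,1,2,3,4} → {0,3,4} (was {}); enqueue []
  #6 pop 5: in={0,3,4} → {0,1,3,4} (was {}); enqueue [4]
  #7 pop 6: in={0,1,2,3,4} → {0,1,2,3,4} (was {}); enqueue []
  #8 pop 0: in={0,1,2,3} → {0,1,2,3} (no change)
  #9 pop 1: in={0,1,2,3,4} → {0,1,2,3,4} (was {0,1,2,3}); enqueue [0,2]
  #10 pop 4: in={0,1,2,3,4} → {0,3,4} (no change)
  #11 pop 0: in={0,1,2,3,4} → {0,1,2,3} (no change)
  #12 pop 2: in={0,1,2,3,4} → {0,1,2,3,4} (was {0,1,2,3}); enqueue [0,1,3,6]
  #13 pop 0: in={0,1,2,3,4} → {0,1,2,3} (no change)
  #14 pop 1: in={0,1,2,3,4} → {0,1,2,3,4} (no change)
  #15 pop 3: in={0,1,2,3,4} → {1,4} (no change)
  #16 pop 6: in={0,1,2,3,4} → {0,1,2,3,4} (no change)

Fixpoint:
  val[0] = {0,1,2,3}
  val[1] = {0,1,2,3,4}
  val[2] = {0,1,2,3,4}
  val[3] = {1,4}
  val[4] = {0,3,4}
  val[5] = {0,1,3,4}
  val[6] = {0,1,2,3,4}

no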